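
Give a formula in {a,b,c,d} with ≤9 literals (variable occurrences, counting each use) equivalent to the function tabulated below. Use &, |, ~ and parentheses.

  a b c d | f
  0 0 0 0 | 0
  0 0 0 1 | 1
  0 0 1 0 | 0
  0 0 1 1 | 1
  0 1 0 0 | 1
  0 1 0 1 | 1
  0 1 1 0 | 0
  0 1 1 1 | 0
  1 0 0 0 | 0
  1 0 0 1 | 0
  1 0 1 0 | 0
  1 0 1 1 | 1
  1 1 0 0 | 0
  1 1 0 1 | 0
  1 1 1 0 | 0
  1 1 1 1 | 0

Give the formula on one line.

(((((c | ~a) & ~c) | c) & (~c | ~b)) & ((~b & d) | b))

  ~a = 1111111100000000
  (c | ~a) = 1111111100110011
  ~c = 1100110011001100
  ((c | ~a) & ~c) = 1100110000000000
  (((c | ~a) & ~c) | c) = 1111111100110011
  ~b = 1111000011110000
  (~c | ~b) = 1111110011111100
  ((((c | ~a) & ~c) | c) & (~c | ~b)) = 1111110000110000
  (~b & d) = 0101000001010000
  ((~b & d) | b) = 0101111101011111
  (((((c | ~a) & ~c) | c) & (~c | ~b)) & ((~b & d) | b)) = 0101110000010000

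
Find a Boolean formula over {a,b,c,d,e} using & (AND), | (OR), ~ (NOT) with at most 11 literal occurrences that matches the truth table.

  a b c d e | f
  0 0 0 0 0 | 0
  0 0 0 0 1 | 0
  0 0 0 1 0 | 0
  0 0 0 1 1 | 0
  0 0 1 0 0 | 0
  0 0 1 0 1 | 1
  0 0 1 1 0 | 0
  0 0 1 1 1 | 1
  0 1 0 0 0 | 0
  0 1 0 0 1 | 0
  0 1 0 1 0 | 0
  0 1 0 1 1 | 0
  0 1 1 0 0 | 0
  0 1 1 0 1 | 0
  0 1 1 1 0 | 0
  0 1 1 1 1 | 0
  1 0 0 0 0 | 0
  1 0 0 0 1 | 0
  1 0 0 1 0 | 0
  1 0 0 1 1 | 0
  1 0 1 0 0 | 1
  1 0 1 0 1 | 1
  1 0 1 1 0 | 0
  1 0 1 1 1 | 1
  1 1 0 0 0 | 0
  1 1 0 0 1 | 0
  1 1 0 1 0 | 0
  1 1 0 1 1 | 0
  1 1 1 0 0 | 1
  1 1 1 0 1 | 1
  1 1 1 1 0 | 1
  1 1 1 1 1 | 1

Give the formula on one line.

  ~b = 11111111000000001111111100000000
  (~b | a) = 11111111000000001111111111111111
  (b | e) = 01010101111111110101010111111111
  ~d = 11001100110011001100110011001100
  (a & ~d) = 00000000000000001100110011001100
  ((a & ~d) | e) = 01010101010101011101110111011101
  ((b | e) | ((a & ~d) | e)) = 01010101111111111101110111111111
  ((~b | a) & ((b | e) | ((a & ~d) | e))) = 01010101000000001101110111111111
  (c & ((~b | a) & ((b | e) | ((a & ~d) | e)))) = 00000101000000000000110100001111

(c & ((~b | a) & ((b | e) | ((a & ~d) | e))))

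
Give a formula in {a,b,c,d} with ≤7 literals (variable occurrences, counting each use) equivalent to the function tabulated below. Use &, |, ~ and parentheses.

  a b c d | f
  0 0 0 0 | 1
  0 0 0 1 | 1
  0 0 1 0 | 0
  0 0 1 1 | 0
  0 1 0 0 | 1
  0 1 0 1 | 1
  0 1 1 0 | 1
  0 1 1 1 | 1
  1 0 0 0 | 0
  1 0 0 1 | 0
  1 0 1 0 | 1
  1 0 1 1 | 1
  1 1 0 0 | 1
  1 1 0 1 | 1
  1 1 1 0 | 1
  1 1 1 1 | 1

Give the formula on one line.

  ~a = 1111111100000000
  (c | ~a) = 1111111100110011
  ~c = 1100110011001100
  (c & a) = 0000000000110011
  (~c | (c & a)) = 1100110011111111
  ((c | ~a) & (~c | (c & a))) = 1100110000110011
  (((c | ~a) & (~c | (c & a))) | b) = 1100111100111111

(((c | ~a) & (~c | (c & a))) | b)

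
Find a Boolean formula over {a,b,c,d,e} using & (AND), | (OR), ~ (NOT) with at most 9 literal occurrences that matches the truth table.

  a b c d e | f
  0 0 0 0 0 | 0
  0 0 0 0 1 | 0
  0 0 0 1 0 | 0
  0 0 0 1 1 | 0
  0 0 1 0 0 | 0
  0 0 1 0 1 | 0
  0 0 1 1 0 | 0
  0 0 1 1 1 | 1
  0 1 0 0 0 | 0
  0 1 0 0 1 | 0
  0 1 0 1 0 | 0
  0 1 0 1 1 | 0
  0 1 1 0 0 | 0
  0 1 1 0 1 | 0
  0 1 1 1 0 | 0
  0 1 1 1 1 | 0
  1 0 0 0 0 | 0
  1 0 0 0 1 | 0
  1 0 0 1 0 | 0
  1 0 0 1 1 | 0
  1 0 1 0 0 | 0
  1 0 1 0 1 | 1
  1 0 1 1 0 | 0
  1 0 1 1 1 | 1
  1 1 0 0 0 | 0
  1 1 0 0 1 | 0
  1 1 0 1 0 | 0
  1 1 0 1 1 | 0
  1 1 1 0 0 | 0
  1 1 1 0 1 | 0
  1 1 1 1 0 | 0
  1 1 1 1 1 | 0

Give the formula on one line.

(((d & e) | a) & ((e & c) & (~e | ~b)))

  (d & e) = 00010001000100010001000100010001
  ((d & e) | a) = 00010001000100011111111111111111
  (e & c) = 00000101000001010000010100000101
  ~e = 10101010101010101010101010101010
  ~b = 11111111000000001111111100000000
  (~e | ~b) = 11111111101010101111111110101010
  ((e & c) & (~e | ~b)) = 00000101000000000000010100000000
  (((d & e) | a) & ((e & c) & (~e | ~b))) = 00000001000000000000010100000000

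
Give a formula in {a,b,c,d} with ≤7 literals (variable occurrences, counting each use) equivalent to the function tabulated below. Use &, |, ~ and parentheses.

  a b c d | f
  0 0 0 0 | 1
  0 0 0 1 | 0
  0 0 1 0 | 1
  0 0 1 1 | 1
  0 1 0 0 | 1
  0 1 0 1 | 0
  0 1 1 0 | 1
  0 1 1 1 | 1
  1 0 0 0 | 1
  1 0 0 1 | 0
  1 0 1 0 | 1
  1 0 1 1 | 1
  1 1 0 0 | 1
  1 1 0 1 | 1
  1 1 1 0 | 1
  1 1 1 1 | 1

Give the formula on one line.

  ~d = 1010101010101010
  (a | ~d) = 1010101011111111
  (b | ~d) = 1010111110101111
  ((a | ~d) & (b | ~d)) = 1010101010101111
  (((a | ~d) & (b | ~d)) | c) = 1011101110111111

(((a | ~d) & (b | ~d)) | c)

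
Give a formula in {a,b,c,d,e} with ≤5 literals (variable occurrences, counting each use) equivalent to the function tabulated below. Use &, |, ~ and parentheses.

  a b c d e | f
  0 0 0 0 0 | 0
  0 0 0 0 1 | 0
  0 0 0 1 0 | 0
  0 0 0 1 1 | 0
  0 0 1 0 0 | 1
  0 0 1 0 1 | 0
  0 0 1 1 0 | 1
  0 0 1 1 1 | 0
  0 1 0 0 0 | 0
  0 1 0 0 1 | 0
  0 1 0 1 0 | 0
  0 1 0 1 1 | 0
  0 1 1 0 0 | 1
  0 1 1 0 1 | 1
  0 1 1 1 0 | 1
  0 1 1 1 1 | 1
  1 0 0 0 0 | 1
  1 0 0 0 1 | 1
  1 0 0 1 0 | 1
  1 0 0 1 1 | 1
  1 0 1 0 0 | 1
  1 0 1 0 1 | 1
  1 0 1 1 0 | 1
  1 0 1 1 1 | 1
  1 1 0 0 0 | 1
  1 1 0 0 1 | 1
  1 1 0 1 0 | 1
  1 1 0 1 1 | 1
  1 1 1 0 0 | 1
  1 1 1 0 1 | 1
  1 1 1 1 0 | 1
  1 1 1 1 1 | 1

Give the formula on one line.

  (b & c) = 00000000000011110000000000001111
  (a | (b & c)) = 00000000000011111111111111111111
  ~e = 10101010101010101010101010101010
  (~e & c) = 00001010000010100000101000001010
  ((a | (b & c)) | (~e & c)) = 00001010000011111111111111111111

((a | (b & c)) | (~e & c))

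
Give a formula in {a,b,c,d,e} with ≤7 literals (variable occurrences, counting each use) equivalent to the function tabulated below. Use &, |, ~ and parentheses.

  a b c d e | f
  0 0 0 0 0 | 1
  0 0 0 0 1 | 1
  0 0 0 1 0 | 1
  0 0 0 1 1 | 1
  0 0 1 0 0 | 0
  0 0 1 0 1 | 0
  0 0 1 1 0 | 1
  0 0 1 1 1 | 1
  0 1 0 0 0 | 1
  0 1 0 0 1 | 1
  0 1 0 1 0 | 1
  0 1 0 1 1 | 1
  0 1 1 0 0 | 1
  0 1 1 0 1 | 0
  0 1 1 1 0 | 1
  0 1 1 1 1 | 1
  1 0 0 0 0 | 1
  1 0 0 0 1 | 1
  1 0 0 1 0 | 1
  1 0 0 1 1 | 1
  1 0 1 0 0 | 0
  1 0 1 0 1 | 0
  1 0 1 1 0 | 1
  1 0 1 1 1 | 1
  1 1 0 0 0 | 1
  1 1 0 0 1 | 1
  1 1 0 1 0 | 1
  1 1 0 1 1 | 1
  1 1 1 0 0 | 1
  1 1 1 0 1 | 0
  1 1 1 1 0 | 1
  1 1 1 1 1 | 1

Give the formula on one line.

  ~e = 10101010101010101010101010101010
  (b & ~e) = 00000000101010100000000010101010
  ~d = 11001100110011001100110011001100
  ~c = 11110000111100001111000011110000
  (~d & ~c) = 11000000110000001100000011000000
  ((~d & ~c) | d) = 11110011111100111111001111110011
  ((b & ~e) | ((~d & ~c) | d)) = 11110011111110111111001111111011

((b & ~e) | ((~d & ~c) | d))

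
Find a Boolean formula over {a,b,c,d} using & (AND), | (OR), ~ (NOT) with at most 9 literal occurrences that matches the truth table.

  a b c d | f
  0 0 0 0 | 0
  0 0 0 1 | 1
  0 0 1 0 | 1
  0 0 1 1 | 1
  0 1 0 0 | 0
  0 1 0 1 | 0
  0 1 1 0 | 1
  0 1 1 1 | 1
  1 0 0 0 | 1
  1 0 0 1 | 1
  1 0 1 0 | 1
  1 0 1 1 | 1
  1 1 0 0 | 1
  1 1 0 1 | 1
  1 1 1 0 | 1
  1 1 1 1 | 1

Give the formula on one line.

  ~d = 1010101010101010
  ~b = 1111000011110000
  (~b | c) = 1111001111110011
  (~d | (~b | c)) = 1111101111111011
  ~a = 1111111100000000
  (c | d) = 0111011101110111
  (~a & (c | d)) = 0111011100000000
  (c | (~a & (c | d))) = 0111011100110011
  ((~d | (~b | c)) & (c | (~a & (c | d)))) = 0111001100110011
  ~c = 1100110011001100
  (~c & a) = 0000000011001100
  (((~d | (~b | c)) & (c | (~a & (c | d)))) | (~c & a)) = 0111001111111111

(((~d | (~b | c)) & (c | (~a & (c | d)))) | (~c & a))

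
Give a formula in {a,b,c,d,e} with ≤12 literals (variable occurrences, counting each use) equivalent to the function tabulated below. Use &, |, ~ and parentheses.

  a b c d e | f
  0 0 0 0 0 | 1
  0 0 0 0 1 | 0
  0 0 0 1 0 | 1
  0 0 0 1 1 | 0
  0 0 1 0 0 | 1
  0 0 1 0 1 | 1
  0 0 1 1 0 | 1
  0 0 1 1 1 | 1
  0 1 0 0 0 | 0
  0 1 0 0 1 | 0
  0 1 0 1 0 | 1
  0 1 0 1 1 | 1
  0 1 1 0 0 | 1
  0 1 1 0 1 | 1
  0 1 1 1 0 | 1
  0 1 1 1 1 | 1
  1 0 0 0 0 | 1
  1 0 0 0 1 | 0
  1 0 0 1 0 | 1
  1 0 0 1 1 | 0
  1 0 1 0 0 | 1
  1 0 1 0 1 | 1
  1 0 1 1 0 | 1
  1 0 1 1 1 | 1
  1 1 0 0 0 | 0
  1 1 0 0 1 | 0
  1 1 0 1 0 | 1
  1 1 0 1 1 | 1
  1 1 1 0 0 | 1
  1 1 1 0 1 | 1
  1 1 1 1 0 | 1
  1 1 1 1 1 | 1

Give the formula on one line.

((~b & (~e | ((~d | ~b) & c))) | ((d | c) & (b | c)))

  ~b = 11111111000000001111111100000000
  ~e = 10101010101010101010101010101010
  ~d = 11001100110011001100110011001100
  (~d | ~b) = 11111111110011001111111111001100
  ((~d | ~b) & c) = 00001111000011000000111100001100
  (~e | ((~d | ~b) & c)) = 10101111101011101010111110101110
  (~b & (~e | ((~d | ~b) & c))) = 10101111000000001010111100000000
  (d | c) = 00111111001111110011111100111111
  (b | c) = 00001111111111110000111111111111
  ((d | c) & (b | c)) = 00001111001111110000111100111111
  ((~b & (~e | ((~d | ~b) & c))) | ((d | c) & (b | c))) = 10101111001111111010111100111111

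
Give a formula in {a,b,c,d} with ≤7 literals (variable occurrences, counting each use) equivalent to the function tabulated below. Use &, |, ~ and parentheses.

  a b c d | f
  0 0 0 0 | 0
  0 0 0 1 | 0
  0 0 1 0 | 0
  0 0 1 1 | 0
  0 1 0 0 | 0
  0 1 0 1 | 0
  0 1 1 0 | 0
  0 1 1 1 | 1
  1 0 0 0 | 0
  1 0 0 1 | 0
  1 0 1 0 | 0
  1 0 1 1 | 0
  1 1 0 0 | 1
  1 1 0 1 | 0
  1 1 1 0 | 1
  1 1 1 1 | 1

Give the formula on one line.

  ~c = 1100110011001100
  (~c & d) = 0100010001000100
  (b | (~c & d)) = 0100111101001111
  ~d = 1010101010101010
  (~d & a) = 0000000010101010
  (d & c) = 0001000100010001
  ((~d & a) | (d & c)) = 0001000110111011
  ((b | (~c & d)) & ((~d & a) | (d & c))) = 0000000100001011

((b | (~c & d)) & ((~d & a) | (d & c)))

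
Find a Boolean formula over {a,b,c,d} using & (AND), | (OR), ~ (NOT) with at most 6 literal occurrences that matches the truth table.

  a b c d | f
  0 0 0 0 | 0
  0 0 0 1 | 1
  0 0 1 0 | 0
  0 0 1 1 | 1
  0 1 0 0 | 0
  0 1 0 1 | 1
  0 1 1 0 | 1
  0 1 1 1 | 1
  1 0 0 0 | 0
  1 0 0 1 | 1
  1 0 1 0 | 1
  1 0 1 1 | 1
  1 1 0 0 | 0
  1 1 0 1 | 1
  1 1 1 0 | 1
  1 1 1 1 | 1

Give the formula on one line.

  (b | d) = 0101111101011111
  (a | (b | d)) = 0101111111111111
  ~c = 1100110011001100
  (d & ~c) = 0100010001000100
  (c | (d & ~c)) = 0111011101110111
  ((a | (b | d)) & (c | (d & ~c))) = 0101011101110111

((a | (b | d)) & (c | (d & ~c)))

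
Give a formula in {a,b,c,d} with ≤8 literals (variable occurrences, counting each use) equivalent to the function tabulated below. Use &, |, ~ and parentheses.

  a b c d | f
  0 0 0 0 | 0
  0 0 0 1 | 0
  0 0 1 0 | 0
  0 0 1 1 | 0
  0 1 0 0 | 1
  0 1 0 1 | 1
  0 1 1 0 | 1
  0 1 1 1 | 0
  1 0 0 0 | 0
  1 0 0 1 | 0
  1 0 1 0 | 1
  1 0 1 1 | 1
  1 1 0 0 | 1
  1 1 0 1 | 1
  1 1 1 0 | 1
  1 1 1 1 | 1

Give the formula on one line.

  ~d = 1010101010101010
  (b & ~d) = 0000101000001010
  ~c = 1100110011001100
  (a | ~c) = 1100110011111111
  (a & c) = 0000000000110011
  (b | (a & c)) = 0000111100111111
  ((a | ~c) & (b | (a & c))) = 0000110000111111
  ((b & ~d) | ((a | ~c) & (b | (a & c)))) = 0000111000111111

((b & ~d) | ((a | ~c) & (b | (a & c))))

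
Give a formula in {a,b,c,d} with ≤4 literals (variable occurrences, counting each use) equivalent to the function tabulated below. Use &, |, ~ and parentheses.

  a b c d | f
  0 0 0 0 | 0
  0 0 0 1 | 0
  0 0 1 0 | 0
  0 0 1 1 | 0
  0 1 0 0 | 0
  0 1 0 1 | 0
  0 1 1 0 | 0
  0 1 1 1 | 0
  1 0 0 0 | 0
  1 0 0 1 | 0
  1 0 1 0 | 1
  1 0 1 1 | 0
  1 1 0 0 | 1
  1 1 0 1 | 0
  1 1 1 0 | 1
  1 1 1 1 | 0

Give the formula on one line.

  (b | c) = 0011111100111111
  ((b | c) & a) = 0000000000111111
  ~d = 1010101010101010
  (((b | c) & a) & ~d) = 0000000000101010

(((b | c) & a) & ~d)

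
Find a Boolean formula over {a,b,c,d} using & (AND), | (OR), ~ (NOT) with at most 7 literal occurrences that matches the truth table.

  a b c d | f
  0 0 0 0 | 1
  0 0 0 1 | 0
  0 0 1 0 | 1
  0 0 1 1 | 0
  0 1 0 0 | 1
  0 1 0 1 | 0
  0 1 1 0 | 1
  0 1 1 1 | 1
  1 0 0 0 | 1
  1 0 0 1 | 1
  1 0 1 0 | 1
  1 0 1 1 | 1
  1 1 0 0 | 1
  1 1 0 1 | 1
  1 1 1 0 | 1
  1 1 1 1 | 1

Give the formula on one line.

  (b & d) = 0000010100000101
  (a | c) = 0011001111111111
  ((a | c) & b) = 0000001100001111
  ((b & d) & ((a | c) & b)) = 0000000100000101
  ~d = 1010101010101010
  (a | ~d) = 1010101011111111
  (((b & d) & ((a | c) & b)) | (a | ~d)) = 1010101111111111

(((b & d) & ((a | c) & b)) | (a | ~d))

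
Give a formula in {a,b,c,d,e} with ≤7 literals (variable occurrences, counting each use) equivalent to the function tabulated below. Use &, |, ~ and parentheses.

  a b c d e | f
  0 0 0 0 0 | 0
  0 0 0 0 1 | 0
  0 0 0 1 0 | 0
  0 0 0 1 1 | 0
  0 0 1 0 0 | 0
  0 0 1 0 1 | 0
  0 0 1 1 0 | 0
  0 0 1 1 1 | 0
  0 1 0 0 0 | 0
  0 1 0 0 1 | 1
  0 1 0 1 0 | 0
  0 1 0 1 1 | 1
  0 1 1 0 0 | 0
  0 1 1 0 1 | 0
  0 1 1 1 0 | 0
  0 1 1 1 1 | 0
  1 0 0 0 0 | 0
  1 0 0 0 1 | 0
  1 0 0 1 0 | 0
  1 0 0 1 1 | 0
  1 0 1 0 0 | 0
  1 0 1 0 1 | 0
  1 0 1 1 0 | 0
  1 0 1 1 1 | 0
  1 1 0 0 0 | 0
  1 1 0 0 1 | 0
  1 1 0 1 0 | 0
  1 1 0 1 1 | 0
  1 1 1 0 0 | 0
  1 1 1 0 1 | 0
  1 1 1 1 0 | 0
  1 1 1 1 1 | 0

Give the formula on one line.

(b & ((e & ~c) & ~a))

  ~c = 11110000111100001111000011110000
  (e & ~c) = 01010000010100000101000001010000
  ~a = 11111111111111110000000000000000
  ((e & ~c) & ~a) = 01010000010100000000000000000000
  (b & ((e & ~c) & ~a)) = 00000000010100000000000000000000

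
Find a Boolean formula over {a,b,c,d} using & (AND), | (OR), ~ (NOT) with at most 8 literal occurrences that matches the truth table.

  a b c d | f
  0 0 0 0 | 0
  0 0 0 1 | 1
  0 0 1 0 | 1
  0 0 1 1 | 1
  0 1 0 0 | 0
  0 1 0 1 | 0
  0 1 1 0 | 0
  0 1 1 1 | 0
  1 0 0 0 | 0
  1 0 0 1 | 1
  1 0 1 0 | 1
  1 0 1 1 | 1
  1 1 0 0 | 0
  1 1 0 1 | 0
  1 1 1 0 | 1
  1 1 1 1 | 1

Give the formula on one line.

(((d | c) & ~b) | (a & c))

  (d | c) = 0111011101110111
  ~b = 1111000011110000
  ((d | c) & ~b) = 0111000001110000
  (a & c) = 0000000000110011
  (((d | c) & ~b) | (a & c)) = 0111000001110011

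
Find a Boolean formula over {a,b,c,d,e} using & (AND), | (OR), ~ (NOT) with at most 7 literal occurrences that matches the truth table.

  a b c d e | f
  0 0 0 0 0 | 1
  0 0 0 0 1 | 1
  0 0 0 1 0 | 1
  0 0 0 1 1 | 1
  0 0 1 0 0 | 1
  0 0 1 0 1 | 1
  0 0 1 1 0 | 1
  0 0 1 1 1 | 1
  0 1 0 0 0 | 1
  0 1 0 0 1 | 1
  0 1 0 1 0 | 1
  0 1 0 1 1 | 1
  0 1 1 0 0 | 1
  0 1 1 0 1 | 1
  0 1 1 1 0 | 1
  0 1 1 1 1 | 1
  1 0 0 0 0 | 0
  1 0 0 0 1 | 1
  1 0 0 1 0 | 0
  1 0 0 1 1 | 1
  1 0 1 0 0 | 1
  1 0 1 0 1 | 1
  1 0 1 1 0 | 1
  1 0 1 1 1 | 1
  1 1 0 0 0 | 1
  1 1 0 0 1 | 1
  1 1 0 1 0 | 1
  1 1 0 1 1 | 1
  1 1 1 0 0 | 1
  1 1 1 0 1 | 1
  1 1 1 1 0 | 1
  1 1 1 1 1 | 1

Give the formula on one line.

(e | (((b | c) & a) | ~a))

  (b | c) = 00001111111111110000111111111111
  ((b | c) & a) = 00000000000000000000111111111111
  ~a = 11111111111111110000000000000000
  (((b | c) & a) | ~a) = 11111111111111110000111111111111
  (e | (((b | c) & a) | ~a)) = 11111111111111110101111111111111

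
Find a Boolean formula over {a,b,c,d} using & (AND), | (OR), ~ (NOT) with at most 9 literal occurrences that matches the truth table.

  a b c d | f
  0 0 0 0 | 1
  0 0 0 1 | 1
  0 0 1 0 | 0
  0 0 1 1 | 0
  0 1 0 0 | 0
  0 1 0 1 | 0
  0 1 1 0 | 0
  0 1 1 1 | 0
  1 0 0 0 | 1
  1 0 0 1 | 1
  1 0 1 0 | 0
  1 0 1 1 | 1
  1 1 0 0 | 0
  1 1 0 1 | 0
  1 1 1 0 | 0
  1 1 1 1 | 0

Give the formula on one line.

  ~b = 1111000011110000
  (d & ~b) = 0101000001010000
  (a & (d & ~b)) = 0000000001010000
  ~c = 1100110011001100
  (b | ~c) = 1100111111001111
  ((b | ~c) & ~b) = 1100000011000000
  ((a & (d & ~b)) | ((b | ~c) & ~b)) = 1100000011010000

((a & (d & ~b)) | ((b | ~c) & ~b))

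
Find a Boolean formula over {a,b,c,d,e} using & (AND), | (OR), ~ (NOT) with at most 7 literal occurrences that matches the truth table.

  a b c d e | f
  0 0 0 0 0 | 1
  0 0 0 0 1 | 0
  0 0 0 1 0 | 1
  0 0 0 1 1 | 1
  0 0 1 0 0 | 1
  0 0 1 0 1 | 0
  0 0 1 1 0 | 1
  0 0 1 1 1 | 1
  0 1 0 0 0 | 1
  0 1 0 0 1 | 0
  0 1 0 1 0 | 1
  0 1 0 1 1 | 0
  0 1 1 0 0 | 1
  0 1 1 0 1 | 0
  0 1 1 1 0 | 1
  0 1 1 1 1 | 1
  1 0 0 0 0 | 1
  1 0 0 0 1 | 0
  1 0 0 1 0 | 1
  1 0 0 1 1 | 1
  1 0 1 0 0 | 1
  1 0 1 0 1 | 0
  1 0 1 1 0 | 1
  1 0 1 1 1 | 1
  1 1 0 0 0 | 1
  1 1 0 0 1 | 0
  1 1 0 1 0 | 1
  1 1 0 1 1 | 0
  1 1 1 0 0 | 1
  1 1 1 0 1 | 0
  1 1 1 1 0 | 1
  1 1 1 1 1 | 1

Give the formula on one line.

  ~e = 10101010101010101010101010101010
  (~e | d) = 10111011101110111011101110111011
  ~b = 11111111000000001111111100000000
  (~b | ~e) = 11111111101010101111111110101010
  (c | (~b | ~e)) = 11111111101011111111111110101111
  ((~e | d) & (c | (~b | ~e))) = 10111011101010111011101110101011

((~e | d) & (c | (~b | ~e)))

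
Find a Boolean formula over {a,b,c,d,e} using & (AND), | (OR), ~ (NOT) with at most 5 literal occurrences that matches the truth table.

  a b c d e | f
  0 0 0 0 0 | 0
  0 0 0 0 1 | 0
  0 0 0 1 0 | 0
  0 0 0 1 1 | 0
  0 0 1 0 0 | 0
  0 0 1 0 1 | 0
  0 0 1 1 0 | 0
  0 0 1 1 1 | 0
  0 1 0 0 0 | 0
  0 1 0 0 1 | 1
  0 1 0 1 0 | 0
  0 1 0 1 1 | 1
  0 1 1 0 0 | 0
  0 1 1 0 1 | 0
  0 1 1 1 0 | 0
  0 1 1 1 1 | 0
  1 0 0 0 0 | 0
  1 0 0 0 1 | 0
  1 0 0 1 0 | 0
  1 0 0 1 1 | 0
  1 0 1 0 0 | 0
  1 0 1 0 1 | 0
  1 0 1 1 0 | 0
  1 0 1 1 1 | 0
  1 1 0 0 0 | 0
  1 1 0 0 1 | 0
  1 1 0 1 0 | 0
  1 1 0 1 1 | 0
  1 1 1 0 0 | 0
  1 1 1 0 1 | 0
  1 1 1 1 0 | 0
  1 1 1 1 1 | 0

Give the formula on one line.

  (b & e) = 00000000010101010000000001010101
  ~a = 11111111111111110000000000000000
  ~c = 11110000111100001111000011110000
  (~a & ~c) = 11110000111100000000000000000000
  ((b & e) & (~a & ~c)) = 00000000010100000000000000000000

((b & e) & (~a & ~c))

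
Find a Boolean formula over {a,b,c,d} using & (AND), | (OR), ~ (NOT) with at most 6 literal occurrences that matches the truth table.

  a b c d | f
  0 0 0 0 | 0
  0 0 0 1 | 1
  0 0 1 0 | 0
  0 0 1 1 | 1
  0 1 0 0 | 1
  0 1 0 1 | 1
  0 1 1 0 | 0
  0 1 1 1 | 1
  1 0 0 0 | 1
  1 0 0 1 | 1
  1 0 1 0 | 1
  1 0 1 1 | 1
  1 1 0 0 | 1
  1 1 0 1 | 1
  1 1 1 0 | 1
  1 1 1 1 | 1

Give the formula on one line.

((a | (b & ((b & ~c) | a))) | d)

  ~c = 1100110011001100
  (b & ~c) = 0000110000001100
  ((b & ~c) | a) = 0000110011111111
  (b & ((b & ~c) | a)) = 0000110000001111
  (a | (b & ((b & ~c) | a))) = 0000110011111111
  ((a | (b & ((b & ~c) | a))) | d) = 0101110111111111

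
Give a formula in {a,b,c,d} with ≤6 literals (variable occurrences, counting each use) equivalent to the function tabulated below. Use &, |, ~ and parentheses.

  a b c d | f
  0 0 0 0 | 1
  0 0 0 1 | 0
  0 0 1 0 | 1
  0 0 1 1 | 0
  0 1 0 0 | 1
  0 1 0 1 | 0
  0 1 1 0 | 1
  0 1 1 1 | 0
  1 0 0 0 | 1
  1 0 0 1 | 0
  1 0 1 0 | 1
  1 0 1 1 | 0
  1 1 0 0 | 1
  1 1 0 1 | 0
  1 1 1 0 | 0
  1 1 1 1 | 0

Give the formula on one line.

(((~b | ~c) | ~a) & ~d)

  ~b = 1111000011110000
  ~c = 1100110011001100
  (~b | ~c) = 1111110011111100
  ~a = 1111111100000000
  ((~b | ~c) | ~a) = 1111111111111100
  ~d = 1010101010101010
  (((~b | ~c) | ~a) & ~d) = 1010101010101000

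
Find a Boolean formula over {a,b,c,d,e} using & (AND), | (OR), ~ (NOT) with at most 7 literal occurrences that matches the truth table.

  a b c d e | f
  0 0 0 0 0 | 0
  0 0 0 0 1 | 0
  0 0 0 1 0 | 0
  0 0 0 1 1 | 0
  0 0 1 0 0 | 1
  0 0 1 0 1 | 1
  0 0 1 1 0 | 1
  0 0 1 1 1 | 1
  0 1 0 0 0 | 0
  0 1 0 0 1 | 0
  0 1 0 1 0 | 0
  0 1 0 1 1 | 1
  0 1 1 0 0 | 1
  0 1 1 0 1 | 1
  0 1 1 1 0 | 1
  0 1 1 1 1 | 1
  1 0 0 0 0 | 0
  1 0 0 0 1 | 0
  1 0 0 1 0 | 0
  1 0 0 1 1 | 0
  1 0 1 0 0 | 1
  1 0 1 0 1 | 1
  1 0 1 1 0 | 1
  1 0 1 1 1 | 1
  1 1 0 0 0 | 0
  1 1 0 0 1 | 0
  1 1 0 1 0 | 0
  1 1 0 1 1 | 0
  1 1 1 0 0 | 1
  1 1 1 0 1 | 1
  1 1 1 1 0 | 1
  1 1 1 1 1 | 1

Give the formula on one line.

  ~b = 11111111000000001111111100000000
  ~a = 11111111111111110000000000000000
  (~a & d) = 00110011001100110000000000000000
  (~b | (~a & d)) = 11111111001100111111111100000000
  (b & e) = 00000000010101010000000001010101
  ((~b | (~a & d)) & (b & e)) = 00000000000100010000000000000000
  (((~b | (~a & d)) & (b & e)) | c) = 00001111000111110000111100001111

(((~b | (~a & d)) & (b & e)) | c)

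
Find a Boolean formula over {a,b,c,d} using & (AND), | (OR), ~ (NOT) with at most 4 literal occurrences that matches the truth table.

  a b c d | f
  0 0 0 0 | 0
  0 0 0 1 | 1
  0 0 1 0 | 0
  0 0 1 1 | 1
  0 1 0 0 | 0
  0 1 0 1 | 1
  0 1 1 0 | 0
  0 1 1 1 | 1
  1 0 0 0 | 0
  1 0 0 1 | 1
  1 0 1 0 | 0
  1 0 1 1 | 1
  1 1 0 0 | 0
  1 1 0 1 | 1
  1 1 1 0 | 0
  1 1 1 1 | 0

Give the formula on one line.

((~b | (~a | ~c)) & d)

  ~b = 1111000011110000
  ~a = 1111111100000000
  ~c = 1100110011001100
  (~a | ~c) = 1111111111001100
  (~b | (~a | ~c)) = 1111111111111100
  ((~b | (~a | ~c)) & d) = 0101010101010100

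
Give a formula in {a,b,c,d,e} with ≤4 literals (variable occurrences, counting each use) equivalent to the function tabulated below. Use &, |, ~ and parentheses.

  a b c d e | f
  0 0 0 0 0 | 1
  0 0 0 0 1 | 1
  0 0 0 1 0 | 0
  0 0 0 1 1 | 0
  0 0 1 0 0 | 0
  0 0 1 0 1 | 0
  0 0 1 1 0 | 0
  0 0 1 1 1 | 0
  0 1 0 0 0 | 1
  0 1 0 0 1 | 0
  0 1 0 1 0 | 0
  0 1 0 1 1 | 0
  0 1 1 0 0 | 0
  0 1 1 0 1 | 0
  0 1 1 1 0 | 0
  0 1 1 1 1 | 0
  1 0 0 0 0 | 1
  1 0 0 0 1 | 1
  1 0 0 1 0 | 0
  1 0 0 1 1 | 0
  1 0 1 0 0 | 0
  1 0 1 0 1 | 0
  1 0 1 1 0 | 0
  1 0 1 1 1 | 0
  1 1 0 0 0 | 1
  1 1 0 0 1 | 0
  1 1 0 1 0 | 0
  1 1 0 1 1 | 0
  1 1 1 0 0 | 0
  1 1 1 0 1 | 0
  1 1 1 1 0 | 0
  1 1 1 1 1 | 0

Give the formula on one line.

  ~d = 11001100110011001100110011001100
  ~e = 10101010101010101010101010101010
  ~b = 11111111000000001111111100000000
  (~e | ~b) = 11111111101010101111111110101010
  ~c = 11110000111100001111000011110000
  ((~e | ~b) & ~c) = 11110000101000001111000010100000
  (~d & ((~e | ~b) & ~c)) = 11000000100000001100000010000000

(~d & ((~e | ~b) & ~c))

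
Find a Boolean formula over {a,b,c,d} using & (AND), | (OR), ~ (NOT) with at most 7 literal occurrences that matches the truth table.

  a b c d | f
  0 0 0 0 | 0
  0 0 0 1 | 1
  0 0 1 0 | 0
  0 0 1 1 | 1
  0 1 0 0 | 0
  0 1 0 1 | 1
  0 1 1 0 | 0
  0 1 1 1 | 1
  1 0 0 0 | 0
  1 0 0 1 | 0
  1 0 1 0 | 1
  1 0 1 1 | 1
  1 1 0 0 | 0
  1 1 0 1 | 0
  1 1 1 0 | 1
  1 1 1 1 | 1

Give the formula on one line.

  ~d = 1010101010101010
  (a & ~d) = 0000000010101010
  ((a & ~d) | d) = 0101010111111111
  ~a = 1111111100000000
  (c | ~a) = 1111111100110011
  (((a & ~d) | d) & (c | ~a)) = 0101010100110011

(((a & ~d) | d) & (c | ~a))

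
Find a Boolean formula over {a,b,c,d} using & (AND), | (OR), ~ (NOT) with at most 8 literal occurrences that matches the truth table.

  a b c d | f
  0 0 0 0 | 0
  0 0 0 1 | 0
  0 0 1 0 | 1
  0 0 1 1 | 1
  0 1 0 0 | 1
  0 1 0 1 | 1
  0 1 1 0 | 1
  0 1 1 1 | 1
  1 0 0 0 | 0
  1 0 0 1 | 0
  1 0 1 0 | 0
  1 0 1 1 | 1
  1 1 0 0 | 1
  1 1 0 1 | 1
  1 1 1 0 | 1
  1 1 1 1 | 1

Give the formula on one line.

  ~b = 1111000011110000
  (c & ~b) = 0011000000110000
  ((c & ~b) | b) = 0011111100111111
  ~a = 1111111100000000
  (~a | d) = 1111111101010101
  (b | (~a | d)) = 1111111101011111
  (((c & ~b) | b) & (b | (~a | d))) = 0011111100011111

(((c & ~b) | b) & (b | (~a | d)))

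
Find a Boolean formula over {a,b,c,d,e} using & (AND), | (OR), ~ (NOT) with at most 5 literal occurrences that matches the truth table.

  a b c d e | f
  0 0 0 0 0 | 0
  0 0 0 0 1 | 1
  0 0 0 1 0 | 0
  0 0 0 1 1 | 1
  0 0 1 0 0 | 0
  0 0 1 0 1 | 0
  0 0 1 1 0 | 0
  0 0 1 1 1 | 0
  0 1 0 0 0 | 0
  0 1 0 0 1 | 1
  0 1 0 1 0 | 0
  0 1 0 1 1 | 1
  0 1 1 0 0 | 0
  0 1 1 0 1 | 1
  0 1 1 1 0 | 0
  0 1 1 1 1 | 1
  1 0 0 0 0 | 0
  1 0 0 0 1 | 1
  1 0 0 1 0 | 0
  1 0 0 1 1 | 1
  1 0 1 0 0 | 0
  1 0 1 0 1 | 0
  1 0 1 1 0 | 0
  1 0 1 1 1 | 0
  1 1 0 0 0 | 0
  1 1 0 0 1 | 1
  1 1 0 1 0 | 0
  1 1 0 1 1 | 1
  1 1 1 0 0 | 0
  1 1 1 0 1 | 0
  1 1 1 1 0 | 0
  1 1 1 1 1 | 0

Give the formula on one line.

  ~c = 11110000111100001111000011110000
  (b | ~c) = 11110000111111111111000011111111
  ~a = 11111111111111110000000000000000
  (~a | ~c) = 11111111111111111111000011110000
  (e & (~a | ~c)) = 01010101010101010101000001010000
  ((b | ~c) & (e & (~a | ~c))) = 01010000010101010101000001010000

((b | ~c) & (e & (~a | ~c)))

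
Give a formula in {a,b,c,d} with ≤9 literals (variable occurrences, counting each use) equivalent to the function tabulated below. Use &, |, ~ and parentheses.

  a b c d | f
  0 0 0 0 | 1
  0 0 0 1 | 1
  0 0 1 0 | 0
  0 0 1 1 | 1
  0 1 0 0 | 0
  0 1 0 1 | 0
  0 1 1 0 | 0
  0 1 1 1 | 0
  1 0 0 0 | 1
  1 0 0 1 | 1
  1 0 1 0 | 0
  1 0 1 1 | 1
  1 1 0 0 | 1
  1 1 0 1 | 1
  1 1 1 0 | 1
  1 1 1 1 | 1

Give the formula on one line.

  (b & c) = 0000001100000011
  ~c = 1100110011001100
  ((b & c) | ~c) = 1100111111001111
  ~b = 1111000011110000
  (d & ~b) = 0101000001010000
  (((b & c) | ~c) | (d & ~b)) = 1101111111011111
  (a | ~b) = 1111000011111111
  ((((b & c) | ~c) | (d & ~b)) & (a | ~b)) = 1101000011011111

((((b & c) | ~c) | (d & ~b)) & (a | ~b))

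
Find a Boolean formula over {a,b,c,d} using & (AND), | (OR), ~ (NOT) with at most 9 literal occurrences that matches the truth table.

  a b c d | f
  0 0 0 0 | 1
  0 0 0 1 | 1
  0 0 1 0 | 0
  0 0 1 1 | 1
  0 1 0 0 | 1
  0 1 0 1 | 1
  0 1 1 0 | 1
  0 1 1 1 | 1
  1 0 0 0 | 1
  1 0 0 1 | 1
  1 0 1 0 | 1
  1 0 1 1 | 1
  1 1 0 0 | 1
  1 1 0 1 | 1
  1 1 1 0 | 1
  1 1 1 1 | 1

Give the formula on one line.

((d | ~c) | ((b | (a & ~b)) | (~c & (~b & d))))

  ~c = 1100110011001100
  (d | ~c) = 1101110111011101
  ~b = 1111000011110000
  (a & ~b) = 0000000011110000
  (b | (a & ~b)) = 0000111111111111
  (~b & d) = 0101000001010000
  (~c & (~b & d)) = 0100000001000000
  ((b | (a & ~b)) | (~c & (~b & d))) = 0100111111111111
  ((d | ~c) | ((b | (a & ~b)) | (~c & (~b & d)))) = 1101111111111111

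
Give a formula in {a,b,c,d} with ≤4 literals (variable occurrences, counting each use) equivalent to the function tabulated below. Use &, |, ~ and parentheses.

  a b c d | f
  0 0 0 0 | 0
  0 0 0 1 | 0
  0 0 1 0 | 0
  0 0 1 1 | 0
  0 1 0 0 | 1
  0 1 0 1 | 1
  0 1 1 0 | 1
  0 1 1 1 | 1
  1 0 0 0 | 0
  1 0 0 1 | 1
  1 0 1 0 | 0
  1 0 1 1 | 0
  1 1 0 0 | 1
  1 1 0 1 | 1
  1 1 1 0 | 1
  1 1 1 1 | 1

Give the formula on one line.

(b | ((d & a) & ~c))

  (d & a) = 0000000001010101
  ~c = 1100110011001100
  ((d & a) & ~c) = 0000000001000100
  (b | ((d & a) & ~c)) = 0000111101001111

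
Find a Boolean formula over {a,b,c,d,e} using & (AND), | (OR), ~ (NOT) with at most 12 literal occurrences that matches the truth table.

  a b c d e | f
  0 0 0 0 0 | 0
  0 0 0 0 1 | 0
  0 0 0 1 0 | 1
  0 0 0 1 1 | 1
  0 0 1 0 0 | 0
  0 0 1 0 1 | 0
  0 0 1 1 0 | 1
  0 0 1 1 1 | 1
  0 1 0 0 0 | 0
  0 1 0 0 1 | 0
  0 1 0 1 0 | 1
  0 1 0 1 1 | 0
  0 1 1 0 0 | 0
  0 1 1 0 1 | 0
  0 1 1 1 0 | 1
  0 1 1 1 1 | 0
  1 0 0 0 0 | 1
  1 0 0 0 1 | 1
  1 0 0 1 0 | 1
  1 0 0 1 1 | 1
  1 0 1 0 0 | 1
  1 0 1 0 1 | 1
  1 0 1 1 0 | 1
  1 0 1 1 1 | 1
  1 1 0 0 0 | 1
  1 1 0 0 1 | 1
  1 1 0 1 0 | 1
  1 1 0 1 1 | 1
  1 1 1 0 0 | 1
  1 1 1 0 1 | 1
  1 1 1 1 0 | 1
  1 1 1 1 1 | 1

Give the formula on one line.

  ~e = 10101010101010101010101010101010
  (d & ~e) = 00100010001000100010001000100010
  (a | (d & ~e)) = 00100010001000101111111111111111
  ~c = 11110000111100001111000011110000
  (~c | a) = 11110000111100001111111111111111
  ((~c | a) & d) = 00110000001100000011001100110011
  (c & ((~c | a) & d)) = 00000000000000000000001100000011
  ~b = 11111111000000001111111100000000
  ((c & ((~c | a) & d)) | ~b) = 11111111000000001111111100000011
  (((c & ((~c | a) & d)) | ~b) & d) = 00110011000000000011001100000011
  ((a | (d & ~e)) | (((c & ((~c | a) & d)) | ~b) & d)) = 00110011001000101111111111111111

((a | (d & ~e)) | (((c & ((~c | a) & d)) | ~b) & d))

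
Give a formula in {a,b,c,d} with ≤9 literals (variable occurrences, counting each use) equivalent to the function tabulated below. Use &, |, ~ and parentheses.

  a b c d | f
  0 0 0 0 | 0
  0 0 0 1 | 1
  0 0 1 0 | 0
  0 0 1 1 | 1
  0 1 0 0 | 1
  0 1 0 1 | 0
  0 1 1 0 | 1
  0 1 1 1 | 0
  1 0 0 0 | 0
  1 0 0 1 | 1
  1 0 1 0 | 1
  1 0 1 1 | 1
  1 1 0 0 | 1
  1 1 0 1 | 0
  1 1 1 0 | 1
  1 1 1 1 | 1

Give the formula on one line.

  ~b = 1111000011110000
  ~d = 1010101010101010
  (~b | ~d) = 1111101011111010
  ((~b | ~d) & d) = 0101000001010000
  (c & a) = 0000000000110011
  (~d & b) = 0000101000001010
  ((c & a) | (~d & b)) = 0000101000111011
  (((~b | ~d) & d) | ((c & a) | (~d & b))) = 0101101001111011

(((~b | ~d) & d) | ((c & a) | (~d & b)))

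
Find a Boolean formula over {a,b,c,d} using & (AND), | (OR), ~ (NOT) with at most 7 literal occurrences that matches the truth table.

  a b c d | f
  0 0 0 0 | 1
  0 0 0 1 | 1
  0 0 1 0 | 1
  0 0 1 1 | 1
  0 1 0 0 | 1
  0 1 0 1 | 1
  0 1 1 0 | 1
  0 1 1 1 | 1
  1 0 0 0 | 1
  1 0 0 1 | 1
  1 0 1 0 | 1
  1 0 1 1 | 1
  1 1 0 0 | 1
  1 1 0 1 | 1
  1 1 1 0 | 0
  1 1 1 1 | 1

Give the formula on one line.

  ~a = 1111111100000000
  (c & d) = 0001000100010001
  ~b = 1111000011110000
  ~c = 1100110011001100
  (~b | ~c) = 1111110011111100
  ((c & d) | (~b | ~c)) = 1111110111111101
  (~a | ((c & d) | (~b | ~c))) = 1111111111111101

(~a | ((c & d) | (~b | ~c)))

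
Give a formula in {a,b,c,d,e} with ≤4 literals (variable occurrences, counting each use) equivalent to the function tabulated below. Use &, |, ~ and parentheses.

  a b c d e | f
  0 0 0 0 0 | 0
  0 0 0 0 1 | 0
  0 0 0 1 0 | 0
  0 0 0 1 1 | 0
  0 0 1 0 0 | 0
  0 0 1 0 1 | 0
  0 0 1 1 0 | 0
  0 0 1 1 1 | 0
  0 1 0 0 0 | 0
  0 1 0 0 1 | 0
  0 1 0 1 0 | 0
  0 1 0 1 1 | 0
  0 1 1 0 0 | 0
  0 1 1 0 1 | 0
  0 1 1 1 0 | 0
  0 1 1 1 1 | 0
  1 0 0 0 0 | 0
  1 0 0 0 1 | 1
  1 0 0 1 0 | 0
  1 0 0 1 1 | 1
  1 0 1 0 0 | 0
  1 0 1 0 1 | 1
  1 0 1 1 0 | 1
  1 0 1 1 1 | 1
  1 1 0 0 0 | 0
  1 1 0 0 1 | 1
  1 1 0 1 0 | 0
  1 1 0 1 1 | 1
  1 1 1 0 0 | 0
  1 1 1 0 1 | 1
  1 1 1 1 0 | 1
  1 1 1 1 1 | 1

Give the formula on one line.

(a & (e | (d & c)))

  (d & c) = 00000011000000110000001100000011
  (e | (d & c)) = 01010111010101110101011101010111
  (a & (e | (d & c))) = 00000000000000000101011101010111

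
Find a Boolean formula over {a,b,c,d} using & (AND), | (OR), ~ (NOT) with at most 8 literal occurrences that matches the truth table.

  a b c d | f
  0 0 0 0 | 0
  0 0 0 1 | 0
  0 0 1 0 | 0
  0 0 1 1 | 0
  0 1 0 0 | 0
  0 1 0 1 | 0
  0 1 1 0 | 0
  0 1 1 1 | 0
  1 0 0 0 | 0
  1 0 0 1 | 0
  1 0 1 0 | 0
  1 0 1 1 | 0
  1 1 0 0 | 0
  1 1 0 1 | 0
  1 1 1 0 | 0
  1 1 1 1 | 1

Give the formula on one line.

((a & ((~d | b) & (~d | c))) & (d & c))

  ~d = 1010101010101010
  (~d | b) = 1010111110101111
  (~d | c) = 1011101110111011
  ((~d | b) & (~d | c)) = 1010101110101011
  (a & ((~d | b) & (~d | c))) = 0000000010101011
  (d & c) = 0001000100010001
  ((a & ((~d | b) & (~d | c))) & (d & c)) = 0000000000000001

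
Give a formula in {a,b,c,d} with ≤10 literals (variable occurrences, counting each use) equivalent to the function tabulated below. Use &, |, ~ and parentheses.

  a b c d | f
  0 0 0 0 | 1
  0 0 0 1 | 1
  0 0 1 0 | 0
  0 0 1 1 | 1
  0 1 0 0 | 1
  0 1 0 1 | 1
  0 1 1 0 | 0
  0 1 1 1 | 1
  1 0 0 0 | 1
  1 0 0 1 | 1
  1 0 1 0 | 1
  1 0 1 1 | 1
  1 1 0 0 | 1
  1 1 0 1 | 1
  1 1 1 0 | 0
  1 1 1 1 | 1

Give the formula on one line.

  ~c = 1100110011001100
  (d | ~c) = 1101110111011101
  (d & c) = 0001000100010001
  ~b = 1111000011110000
  ((d & c) | ~b) = 1111000111110001
  ~d = 1010101010101010
  (((d & c) | ~b) & ~d) = 1010000010100000
  (b | a) = 0000111111111111
  (d | (b | a)) = 0101111111111111
  ((((d & c) | ~b) & ~d) & (d | (b | a))) = 0000000010100000
  ((d | ~c) | ((((d & c) | ~b) & ~d) & (d | (b | a)))) = 1101110111111101

((d | ~c) | ((((d & c) | ~b) & ~d) & (d | (b | a))))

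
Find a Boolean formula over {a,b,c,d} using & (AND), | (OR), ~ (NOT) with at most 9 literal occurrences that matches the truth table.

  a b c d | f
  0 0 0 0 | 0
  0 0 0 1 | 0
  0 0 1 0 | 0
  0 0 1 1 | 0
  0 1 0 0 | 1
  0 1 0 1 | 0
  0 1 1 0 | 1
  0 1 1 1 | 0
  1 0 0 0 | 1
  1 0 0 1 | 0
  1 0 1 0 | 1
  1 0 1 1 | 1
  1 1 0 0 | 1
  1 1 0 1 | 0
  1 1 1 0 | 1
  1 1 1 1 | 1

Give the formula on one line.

((~d & ((~a & b) | a)) | ((((d & a) | ~d) & d) & c))

  ~d = 1010101010101010
  ~a = 1111111100000000
  (~a & b) = 0000111100000000
  ((~a & b) | a) = 0000111111111111
  (~d & ((~a & b) | a)) = 0000101010101010
  (d & a) = 0000000001010101
  ((d & a) | ~d) = 1010101011111111
  (((d & a) | ~d) & d) = 0000000001010101
  ((((d & a) | ~d) & d) & c) = 0000000000010001
  ((~d & ((~a & b) | a)) | ((((d & a) | ~d) & d) & c)) = 0000101010111011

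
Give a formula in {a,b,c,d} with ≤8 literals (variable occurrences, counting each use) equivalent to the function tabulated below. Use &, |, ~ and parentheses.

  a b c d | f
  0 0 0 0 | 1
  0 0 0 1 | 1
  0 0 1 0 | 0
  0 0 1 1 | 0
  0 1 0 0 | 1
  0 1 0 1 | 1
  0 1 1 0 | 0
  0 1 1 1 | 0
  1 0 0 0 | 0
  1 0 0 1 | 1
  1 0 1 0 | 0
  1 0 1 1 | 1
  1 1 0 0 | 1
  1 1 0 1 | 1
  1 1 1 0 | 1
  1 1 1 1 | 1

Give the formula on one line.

  ~d = 1010101010101010
  (a | ~d) = 1010101011111111
  (d & (a | ~d)) = 0000000001010101
  ~a = 1111111100000000
  (b | ~a) = 1111111100001111
  (c & a) = 0000000000110011
  ~c = 1100110011001100
  ((c & a) | ~c) = 1100110011111111
  ((b | ~a) & ((c & a) | ~c)) = 1100110000001111
  ((d & (a | ~d)) | ((b | ~a) & ((c & a) | ~c))) = 1100110001011111

((d & (a | ~d)) | ((b | ~a) & ((c & a) | ~c)))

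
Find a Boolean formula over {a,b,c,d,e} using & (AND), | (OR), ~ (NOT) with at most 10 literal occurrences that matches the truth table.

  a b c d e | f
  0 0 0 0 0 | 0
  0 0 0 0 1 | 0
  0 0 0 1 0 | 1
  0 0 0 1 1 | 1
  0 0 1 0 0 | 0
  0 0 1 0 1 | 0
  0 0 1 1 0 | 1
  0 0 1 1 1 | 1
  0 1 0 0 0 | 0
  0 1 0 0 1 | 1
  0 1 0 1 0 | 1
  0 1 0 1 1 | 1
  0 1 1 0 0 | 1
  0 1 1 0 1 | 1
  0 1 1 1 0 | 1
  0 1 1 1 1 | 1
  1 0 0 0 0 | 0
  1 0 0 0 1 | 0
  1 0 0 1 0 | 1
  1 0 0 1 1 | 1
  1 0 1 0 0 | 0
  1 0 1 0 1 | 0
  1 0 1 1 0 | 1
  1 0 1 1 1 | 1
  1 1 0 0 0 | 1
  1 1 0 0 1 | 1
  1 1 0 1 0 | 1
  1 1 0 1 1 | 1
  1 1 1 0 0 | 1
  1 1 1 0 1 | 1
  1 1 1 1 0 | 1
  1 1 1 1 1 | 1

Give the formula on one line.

((b & (d | ((b & e) | (a | ~b)))) | ((c & b) | d))

  (b & e) = 00000000010101010000000001010101
  ~b = 11111111000000001111111100000000
  (a | ~b) = 11111111000000001111111111111111
  ((b & e) | (a | ~b)) = 11111111010101011111111111111111
  (d | ((b & e) | (a | ~b))) = 11111111011101111111111111111111
  (b & (d | ((b & e) | (a | ~b)))) = 00000000011101110000000011111111
  (c & b) = 00000000000011110000000000001111
  ((c & b) | d) = 00110011001111110011001100111111
  ((b & (d | ((b & e) | (a | ~b)))) | ((c & b) | d)) = 00110011011111110011001111111111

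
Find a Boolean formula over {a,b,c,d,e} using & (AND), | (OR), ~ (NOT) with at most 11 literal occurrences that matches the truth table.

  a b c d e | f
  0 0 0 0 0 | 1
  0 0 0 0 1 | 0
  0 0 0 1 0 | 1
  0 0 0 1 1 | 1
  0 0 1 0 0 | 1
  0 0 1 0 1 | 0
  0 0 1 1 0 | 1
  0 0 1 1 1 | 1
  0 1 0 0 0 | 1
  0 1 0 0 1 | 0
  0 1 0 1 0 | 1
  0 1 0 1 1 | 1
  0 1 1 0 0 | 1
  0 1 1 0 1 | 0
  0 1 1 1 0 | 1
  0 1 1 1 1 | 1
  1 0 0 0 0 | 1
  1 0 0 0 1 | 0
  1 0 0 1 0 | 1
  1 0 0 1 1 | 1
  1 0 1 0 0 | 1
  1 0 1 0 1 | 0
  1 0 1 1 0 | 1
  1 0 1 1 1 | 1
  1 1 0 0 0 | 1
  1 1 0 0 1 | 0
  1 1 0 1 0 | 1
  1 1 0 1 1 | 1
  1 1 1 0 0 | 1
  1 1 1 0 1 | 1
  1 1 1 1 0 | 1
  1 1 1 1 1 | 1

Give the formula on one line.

  (a & c) = 00000000000000000000111100001111
  (a | d) = 00110011001100111111111111111111
  (b & (a | d)) = 00000000001100110000000011111111
  ~d = 11001100110011001100110011001100
  ((b & (a | d)) & ~d) = 00000000000000000000000011001100
  ((a & c) & ((b & (a | d)) & ~d)) = 00000000000000000000000000001100
  ~e = 10101010101010101010101010101010
  (~e | d) = 10111011101110111011101110111011
  (((a & c) & ((b & (a | d)) & ~d)) | (~e | d)) = 10111011101110111011101110111111

(((a & c) & ((b & (a | d)) & ~d)) | (~e | d))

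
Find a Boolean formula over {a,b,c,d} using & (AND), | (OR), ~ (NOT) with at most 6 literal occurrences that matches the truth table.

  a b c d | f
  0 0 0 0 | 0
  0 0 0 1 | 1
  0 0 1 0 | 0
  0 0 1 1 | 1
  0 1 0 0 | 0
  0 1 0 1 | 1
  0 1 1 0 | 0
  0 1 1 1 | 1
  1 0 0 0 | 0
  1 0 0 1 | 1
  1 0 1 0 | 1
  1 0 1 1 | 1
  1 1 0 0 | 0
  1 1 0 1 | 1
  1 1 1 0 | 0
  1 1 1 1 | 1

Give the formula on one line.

  (d | c) = 0111011101110111
  ~b = 1111000011110000
  (a & ~b) = 0000000011110000
  ((a & ~b) | d) = 0101010111110101
  ((d | c) & ((a & ~b) | d)) = 0101010101110101

((d | c) & ((a & ~b) | d))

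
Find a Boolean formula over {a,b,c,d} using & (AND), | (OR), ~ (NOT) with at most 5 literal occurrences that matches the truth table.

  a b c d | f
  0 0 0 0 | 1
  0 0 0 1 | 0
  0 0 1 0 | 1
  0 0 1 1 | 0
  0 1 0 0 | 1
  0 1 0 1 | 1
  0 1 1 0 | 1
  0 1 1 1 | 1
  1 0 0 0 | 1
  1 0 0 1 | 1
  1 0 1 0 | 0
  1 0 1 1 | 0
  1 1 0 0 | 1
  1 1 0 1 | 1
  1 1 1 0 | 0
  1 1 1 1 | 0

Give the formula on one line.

  ~d = 1010101010101010
  (b | ~d) = 1010111110101111
  ~a = 1111111100000000
  ((b | ~d) & ~a) = 1010111100000000
  ~c = 1100110011001100
  (a & ~c) = 0000000011001100
  (((b | ~d) & ~a) | (a & ~c)) = 1010111111001100

(((b | ~d) & ~a) | (a & ~c))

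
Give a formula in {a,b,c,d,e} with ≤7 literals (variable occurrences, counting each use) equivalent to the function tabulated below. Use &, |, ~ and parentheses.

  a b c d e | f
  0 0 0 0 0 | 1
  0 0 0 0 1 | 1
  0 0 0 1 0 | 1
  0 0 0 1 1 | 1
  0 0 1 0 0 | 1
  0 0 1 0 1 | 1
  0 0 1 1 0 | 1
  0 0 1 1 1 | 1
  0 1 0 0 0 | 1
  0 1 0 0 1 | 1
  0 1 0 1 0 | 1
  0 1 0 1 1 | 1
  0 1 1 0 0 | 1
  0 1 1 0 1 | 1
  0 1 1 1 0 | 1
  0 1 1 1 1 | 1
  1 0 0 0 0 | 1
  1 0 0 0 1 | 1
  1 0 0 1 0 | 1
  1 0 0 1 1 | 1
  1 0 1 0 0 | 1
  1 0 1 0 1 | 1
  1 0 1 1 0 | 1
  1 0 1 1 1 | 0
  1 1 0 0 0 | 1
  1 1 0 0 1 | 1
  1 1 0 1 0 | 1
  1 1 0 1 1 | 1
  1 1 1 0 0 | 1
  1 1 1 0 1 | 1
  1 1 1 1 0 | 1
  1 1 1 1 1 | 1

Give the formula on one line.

  ~e = 10101010101010101010101010101010
  (~e | b) = 10101010111111111010101011111111
  ~d = 11001100110011001100110011001100
  ~a = 11111111111111110000000000000000
  (~d | ~a) = 11111111111111111100110011001100
  ~c = 11110000111100001111000011110000
  ((~d | ~a) | ~c) = 11111111111111111111110011111100
  ((~e | b) | ((~d | ~a) | ~c)) = 11111111111111111111111011111111

((~e | b) | ((~d | ~a) | ~c))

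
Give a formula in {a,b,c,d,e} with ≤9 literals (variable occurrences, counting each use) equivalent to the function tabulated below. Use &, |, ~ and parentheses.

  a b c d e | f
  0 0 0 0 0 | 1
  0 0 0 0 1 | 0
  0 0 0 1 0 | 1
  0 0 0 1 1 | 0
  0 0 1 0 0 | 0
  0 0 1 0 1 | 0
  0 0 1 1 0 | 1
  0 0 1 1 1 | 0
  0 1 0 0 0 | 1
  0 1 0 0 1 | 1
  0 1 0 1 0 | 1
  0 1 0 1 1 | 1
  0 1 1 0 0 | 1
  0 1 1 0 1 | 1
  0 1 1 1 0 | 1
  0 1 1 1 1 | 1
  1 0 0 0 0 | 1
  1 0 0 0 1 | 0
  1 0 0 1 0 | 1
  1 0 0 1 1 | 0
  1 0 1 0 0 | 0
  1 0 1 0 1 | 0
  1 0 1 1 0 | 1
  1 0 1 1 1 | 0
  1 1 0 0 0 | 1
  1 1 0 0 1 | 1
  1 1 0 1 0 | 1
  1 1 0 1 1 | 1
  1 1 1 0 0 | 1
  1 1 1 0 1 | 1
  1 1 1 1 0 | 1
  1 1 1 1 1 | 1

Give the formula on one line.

((d | (~c | b)) & (~e | ((~e & ~c) | b)))

  ~c = 11110000111100001111000011110000
  (~c | b) = 11110000111111111111000011111111
  (d | (~c | b)) = 11110011111111111111001111111111
  ~e = 10101010101010101010101010101010
  (~e & ~c) = 10100000101000001010000010100000
  ((~e & ~c) | b) = 10100000111111111010000011111111
  (~e | ((~e & ~c) | b)) = 10101010111111111010101011111111
  ((d | (~c | b)) & (~e | ((~e & ~c) | b))) = 10100010111111111010001011111111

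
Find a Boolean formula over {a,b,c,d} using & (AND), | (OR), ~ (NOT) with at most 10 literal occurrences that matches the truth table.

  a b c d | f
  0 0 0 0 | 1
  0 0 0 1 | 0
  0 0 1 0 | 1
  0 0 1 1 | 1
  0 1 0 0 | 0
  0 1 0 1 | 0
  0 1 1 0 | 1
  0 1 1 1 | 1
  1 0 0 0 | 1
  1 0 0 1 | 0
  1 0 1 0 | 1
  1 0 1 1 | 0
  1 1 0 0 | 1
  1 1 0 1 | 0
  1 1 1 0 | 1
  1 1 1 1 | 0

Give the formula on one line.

  ~b = 1111000011110000
  (~b | a) = 1111000011111111
  ~d = 1010101010101010
  ((~b | a) & ~d) = 1010000010101010
  (b & a) = 0000000000001111
  ((b & a) | c) = 0011001100111111
  ~a = 1111111100000000
  (((b & a) | c) & ~a) = 0011001100000000
  (((~b | a) & ~d) | (((b & a) | c) & ~a)) = 1011001110101010

(((~b | a) & ~d) | (((b & a) | c) & ~a))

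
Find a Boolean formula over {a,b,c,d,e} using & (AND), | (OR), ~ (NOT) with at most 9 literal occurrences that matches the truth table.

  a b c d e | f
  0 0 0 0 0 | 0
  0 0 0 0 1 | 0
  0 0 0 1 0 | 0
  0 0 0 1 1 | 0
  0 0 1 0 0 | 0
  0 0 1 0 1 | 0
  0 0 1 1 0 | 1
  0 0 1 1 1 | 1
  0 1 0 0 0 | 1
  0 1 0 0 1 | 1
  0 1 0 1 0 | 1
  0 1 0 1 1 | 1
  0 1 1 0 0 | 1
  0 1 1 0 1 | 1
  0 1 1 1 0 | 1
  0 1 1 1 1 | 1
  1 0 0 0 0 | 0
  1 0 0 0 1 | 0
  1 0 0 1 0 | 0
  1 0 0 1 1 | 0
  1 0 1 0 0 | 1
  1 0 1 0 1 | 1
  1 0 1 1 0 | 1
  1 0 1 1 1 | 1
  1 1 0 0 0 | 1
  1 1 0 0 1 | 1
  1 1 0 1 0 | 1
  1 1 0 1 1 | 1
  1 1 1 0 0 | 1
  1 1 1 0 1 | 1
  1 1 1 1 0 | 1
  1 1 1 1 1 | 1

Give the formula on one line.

((c & (a & ~b)) | ((d & (c | b)) | b))

  ~b = 11111111000000001111111100000000
  (a & ~b) = 00000000000000001111111100000000
  (c & (a & ~b)) = 00000000000000000000111100000000
  (c | b) = 00001111111111110000111111111111
  (d & (c | b)) = 00000011001100110000001100110011
  ((d & (c | b)) | b) = 00000011111111110000001111111111
  ((c & (a & ~b)) | ((d & (c | b)) | b)) = 00000011111111110000111111111111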